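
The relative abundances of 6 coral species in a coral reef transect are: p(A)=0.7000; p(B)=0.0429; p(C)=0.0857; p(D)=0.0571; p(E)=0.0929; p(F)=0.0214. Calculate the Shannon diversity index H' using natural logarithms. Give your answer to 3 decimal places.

Each pᵢ ln pᵢ term (working shown to 5 dp, full precision carried): 0.7×(-0.35667)=-0.24967, 0.0429×(-3.14888)=-0.13509, 0.0857×(-2.45690)=-0.21056, 0.0571×(-2.86295)=-0.16347, 0.0929×(-2.37623)=-0.22075, 0.0214×(-3.84436)=-0.08227.
Sum = -1.06181, so H' = 1.062.

1.062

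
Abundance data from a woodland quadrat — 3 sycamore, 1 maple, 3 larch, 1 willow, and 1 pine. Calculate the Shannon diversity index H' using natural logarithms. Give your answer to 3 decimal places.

1.465

Total N = 3+1+3+1+1 = 9, so the proportions are 0.33333, 0.11111, 0.33333, 0.11111, 0.11111 (working shown to 5 dp, full precision carried).
Each pᵢ ln pᵢ term: 0.33333×(-1.09861)=-0.36620, 0.11111×(-2.19722)=-0.24414, 0.33333×(-1.09861)=-0.36620, 0.11111×(-2.19722)=-0.24414, 0.11111×(-2.19722)=-0.24414.
Sum = -1.46482, so H' = 1.465.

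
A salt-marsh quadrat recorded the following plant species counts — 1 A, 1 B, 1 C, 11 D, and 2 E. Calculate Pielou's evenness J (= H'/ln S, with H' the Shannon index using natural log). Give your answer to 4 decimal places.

Total N = 1+1+1+11+2 = 16, so the proportions are 0.0625, 0.0625, 0.0625, 0.6875, 0.125 (working shown to 6 dp, full precision carried).
H' = −Σ pᵢ ln pᵢ = −((-0.173287) + (-0.173287) + (-0.173287) + (-0.257602) + (-0.259930)) = 1.037392.
With S = 5 species, ln S = 1.609438, so J = 1.037392/1.609438 = 0.644568, i.e. 0.6446 to 4 decimal places.

0.6446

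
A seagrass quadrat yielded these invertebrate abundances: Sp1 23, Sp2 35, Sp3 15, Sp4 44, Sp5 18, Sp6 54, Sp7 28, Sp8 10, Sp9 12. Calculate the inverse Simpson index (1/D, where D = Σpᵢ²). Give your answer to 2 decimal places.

Total N = 23+35+15+44+18+54+28+10+12 = 239, so the proportions are 0.096234, 0.146444, 0.062762, 0.1841, 0.075314, 0.225941, 0.117155, 0.041841, 0.050209 (working shown to 6 dp, full precision carried).
D = 0.096234² + 0.146444² + 0.062762² + 0.1841² + 0.075314² + 0.225941² + 0.117155² + 0.041841² + 0.050209² = 0.009261 + 0.021446 + 0.003939 + 0.033893 + 0.005672 + 0.051050 + 0.013725 + 0.001751 + 0.002521 = 0.143257.
So 1/D = 6.9804, i.e. 6.98 to 2 decimal places.

6.98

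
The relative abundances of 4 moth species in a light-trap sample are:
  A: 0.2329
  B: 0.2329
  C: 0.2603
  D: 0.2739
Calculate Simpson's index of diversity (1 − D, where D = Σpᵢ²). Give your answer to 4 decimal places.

D = 0.2329² + 0.2329² + 0.2603² + 0.2739² = 0.054242 + 0.054242 + 0.067756 + 0.075021 = 0.251262 (working shown to 6 dp, full precision carried).
So 1 − D = 0.748738, i.e. 0.7487 to 4 decimal places.

0.7487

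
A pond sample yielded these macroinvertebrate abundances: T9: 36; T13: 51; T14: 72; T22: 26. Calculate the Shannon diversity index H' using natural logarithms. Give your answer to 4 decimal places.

1.3168

Total N = 36+51+72+26 = 185, so the proportions are 0.194595, 0.275676, 0.389189, 0.140541 (working shown to 6 dp, full precision carried).
Each pᵢ ln pᵢ term: 0.194595×(-1.636837)=-0.318520, 0.275676×(-1.288530)=-0.355216, 0.389189×(-0.943690)=-0.367274, 0.140541×(-1.962259)=-0.275777.
Sum = -1.316787, so H' = 1.3168.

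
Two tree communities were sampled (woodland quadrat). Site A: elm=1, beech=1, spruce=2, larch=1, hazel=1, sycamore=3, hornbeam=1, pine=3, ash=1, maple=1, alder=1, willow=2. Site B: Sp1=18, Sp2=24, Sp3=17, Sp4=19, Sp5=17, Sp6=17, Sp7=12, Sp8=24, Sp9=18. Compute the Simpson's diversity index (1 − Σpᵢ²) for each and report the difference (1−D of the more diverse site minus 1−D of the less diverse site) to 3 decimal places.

Site A: N=18, proportions 0.05556, 0.05556, 0.11111, 0.05556, 0.05556, 0.16667, 0.05556, 0.16667, 0.05556, 0.05556, 0.05556, 0.11111, giving 1−D = 0.89506 (working shown to 5 dp, full precision carried).
Site B: N=166, proportions 0.10843, 0.14458, 0.10241, 0.11446, 0.10241, 0.10241, 0.07229, 0.14458, 0.10843, giving 1−D = 0.88489.
Difference = |0.89506 − 0.88489| = 0.01017, i.e. 0.010 to 3 decimal places.

0.010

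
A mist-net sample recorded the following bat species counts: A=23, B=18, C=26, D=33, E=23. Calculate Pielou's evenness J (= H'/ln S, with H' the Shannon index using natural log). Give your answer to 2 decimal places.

Total N = 23+18+26+33+23 = 123, so the proportions are 0.187, 0.1463, 0.2114, 0.2683, 0.187 (working shown to 4 dp, full precision carried).
H' = −Σ pᵢ ln pᵢ = −((-0.3135) + (-0.2812) + (-0.3285) + (-0.3530) + (-0.3135)) = 1.5898.
With S = 5 species, ln S = 1.6094, so J = 1.5898/1.6094 = 0.9878, i.e. 0.99 to 2 decimal places.

0.99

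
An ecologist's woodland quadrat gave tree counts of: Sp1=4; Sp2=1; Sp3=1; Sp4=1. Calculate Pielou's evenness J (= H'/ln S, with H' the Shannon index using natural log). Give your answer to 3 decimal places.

0.832

Total N = 4+1+1+1 = 7, so the proportions are 0.57143, 0.14286, 0.14286, 0.14286 (working shown to 5 dp, full precision carried).
H' = −Σ pᵢ ln pᵢ = −((-0.31978) + (-0.27799) + (-0.27799) + (-0.27799)) = 1.15374.
With S = 4 species, ln S = 1.38629, so J = 1.15374/1.38629 = 0.83225, i.e. 0.832 to 3 decimal places.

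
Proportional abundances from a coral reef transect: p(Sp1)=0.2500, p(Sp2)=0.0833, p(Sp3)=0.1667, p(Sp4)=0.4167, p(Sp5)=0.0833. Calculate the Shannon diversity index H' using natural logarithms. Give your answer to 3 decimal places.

1.424

Each pᵢ ln pᵢ term (working shown to 5 dp, full precision carried): 0.25×(-1.38629)=-0.34657, 0.0833×(-2.48531)=-0.20703, 0.1667×(-1.79156)=-0.29865, 0.4167×(-0.87539)=-0.36477, 0.0833×(-2.48531)=-0.20703.
Sum = -1.42405, so H' = 1.424.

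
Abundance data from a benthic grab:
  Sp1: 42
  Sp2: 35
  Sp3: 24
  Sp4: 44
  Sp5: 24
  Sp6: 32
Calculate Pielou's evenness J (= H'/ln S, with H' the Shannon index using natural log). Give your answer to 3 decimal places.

0.985

Total N = 42+35+24+44+24+32 = 201, so the proportions are 0.20896, 0.17413, 0.1194, 0.21891, 0.1194, 0.1592 (working shown to 5 dp, full precision carried).
H' = −Σ pᵢ ln pᵢ = −((-0.32715) + (-0.30437) + (-0.25376) + (-0.33254) + (-0.25376) + (-0.29255)) = 1.76413.
With S = 6 species, ln S = 1.79176, so J = 1.76413/1.79176 = 0.98458, i.e. 0.985 to 3 decimal places.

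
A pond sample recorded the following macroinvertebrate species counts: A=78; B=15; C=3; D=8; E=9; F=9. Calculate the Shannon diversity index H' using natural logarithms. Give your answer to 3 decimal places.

Total N = 78+15+3+8+9+9 = 122, so the proportions are 0.63934, 0.12295, 0.02459, 0.06557, 0.07377, 0.07377 (working shown to 5 dp, full precision carried).
Each pᵢ ln pᵢ term: 0.63934×(-0.44731)=-0.28599, 0.12295×(-2.09597)=-0.25770, 0.02459×(-3.70541)=-0.09112, 0.06557×(-2.72458)=-0.17866, 0.07377×(-2.60680)=-0.19230, 0.07377×(-2.60680)=-0.19230.
Sum = -1.19807, so H' = 1.198.

1.198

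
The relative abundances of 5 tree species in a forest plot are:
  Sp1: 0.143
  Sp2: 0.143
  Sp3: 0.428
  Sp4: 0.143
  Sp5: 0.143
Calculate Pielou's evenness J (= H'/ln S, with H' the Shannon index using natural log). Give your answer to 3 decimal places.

0.917

H' = −Σ pᵢ ln pᵢ = −((-0.27812) + (-0.27812) + (-0.36321) + (-0.27812) + (-0.27812)) = 1.47570 (working shown to 5 dp, full precision carried).
With S = 5 species, ln S = 1.60944, so J = 1.47570/1.60944 = 0.91691, i.e. 0.917 to 3 decimal places.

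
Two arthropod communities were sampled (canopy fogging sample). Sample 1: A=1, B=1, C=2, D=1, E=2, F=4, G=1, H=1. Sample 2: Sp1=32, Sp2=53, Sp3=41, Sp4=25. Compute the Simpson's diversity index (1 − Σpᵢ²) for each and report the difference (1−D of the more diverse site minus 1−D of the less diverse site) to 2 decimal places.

0.10

Sample 1: N=13, proportions 0.0769, 0.0769, 0.1538, 0.0769, 0.1538, 0.3077, 0.0769, 0.0769, giving 1−D = 0.8284 (working shown to 4 dp, full precision carried).
Sample 2: N=151, proportions 0.2119, 0.351, 0.2715, 0.1656, giving 1−D = 0.7308.
Difference = |0.8284 − 0.7308| = 0.0976, i.e. 0.10 to 2 decimal places.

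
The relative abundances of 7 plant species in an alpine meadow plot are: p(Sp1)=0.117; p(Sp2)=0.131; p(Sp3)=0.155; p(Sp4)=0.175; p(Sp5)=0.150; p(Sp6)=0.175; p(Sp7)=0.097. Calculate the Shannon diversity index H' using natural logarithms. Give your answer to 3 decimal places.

1.927

Each pᵢ ln pᵢ term (working shown to 5 dp, full precision carried): 0.117×(-2.14558)=-0.25103, 0.131×(-2.03256)=-0.26627, 0.155×(-1.86433)=-0.28897, 0.175×(-1.74297)=-0.30502, 0.15×(-1.89712)=-0.28457, 0.175×(-1.74297)=-0.30502, 0.097×(-2.33304)=-0.22631.
Sum = -1.92718, so H' = 1.927.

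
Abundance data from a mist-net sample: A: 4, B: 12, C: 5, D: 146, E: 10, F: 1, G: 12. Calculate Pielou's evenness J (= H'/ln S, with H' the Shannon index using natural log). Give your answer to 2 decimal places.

Total N = 4+12+5+146+10+1+12 = 190, so the proportions are 0.0211, 0.0632, 0.0263, 0.7684, 0.0526, 0.0053, 0.0632 (working shown to 4 dp, full precision carried).
H' = −Σ pᵢ ln pᵢ = −((-0.0813) + (-0.1744) + (-0.0957) + (-0.2024) + (-0.1550) + (-0.0276) + (-0.1744)) = 0.9109.
With S = 7 species, ln S = 1.9459, so J = 0.9109/1.9459 = 0.4681, i.e. 0.47 to 2 decimal places.

0.47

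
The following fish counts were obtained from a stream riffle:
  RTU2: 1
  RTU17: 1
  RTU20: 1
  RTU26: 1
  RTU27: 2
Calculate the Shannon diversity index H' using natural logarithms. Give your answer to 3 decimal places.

Total N = 1+1+1+1+2 = 6, so the proportions are 0.16667, 0.16667, 0.16667, 0.16667, 0.33333 (working shown to 5 dp, full precision carried).
Each pᵢ ln pᵢ term: 0.16667×(-1.79176)=-0.29863, 0.16667×(-1.79176)=-0.29863, 0.16667×(-1.79176)=-0.29863, 0.16667×(-1.79176)=-0.29863, 0.33333×(-1.09861)=-0.36620.
Sum = -1.56071, so H' = 1.561.

1.561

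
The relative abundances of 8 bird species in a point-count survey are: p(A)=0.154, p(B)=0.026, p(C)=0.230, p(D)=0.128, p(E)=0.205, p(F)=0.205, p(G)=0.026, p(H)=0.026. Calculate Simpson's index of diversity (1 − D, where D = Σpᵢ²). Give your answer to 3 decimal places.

D = 0.154² + 0.026² + 0.23² + 0.128² + 0.205² + 0.205² + 0.026² + 0.026² = 0.02372 + 0.00068 + 0.05290 + 0.01638 + 0.04202 + 0.04202 + 0.00068 + 0.00068 = 0.17908 (working shown to 5 dp, full precision carried).
So 1 − D = 0.82092, i.e. 0.821 to 3 decimal places.

0.821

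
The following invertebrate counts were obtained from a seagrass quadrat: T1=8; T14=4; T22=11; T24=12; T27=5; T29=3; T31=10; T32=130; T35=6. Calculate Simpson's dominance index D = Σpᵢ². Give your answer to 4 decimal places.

0.4875

Total N = 8+4+11+12+5+3+10+130+6 = 189, so the proportions are 0.042328, 0.021164, 0.058201, 0.063492, 0.026455, 0.015873, 0.05291, 0.687831, 0.031746 (working shown to 6 dp, full precision carried).
D = 0.042328² + 0.021164² + 0.058201² + 0.063492² + 0.026455² + 0.015873² + 0.05291² + 0.687831² + 0.031746² = 0.001792 + 0.000448 + 0.003387 + 0.004031 + 0.000700 + 0.000252 + 0.002799 + 0.473111 + 0.001008 = 0.487528.
To 4 decimal places, D = 0.4875.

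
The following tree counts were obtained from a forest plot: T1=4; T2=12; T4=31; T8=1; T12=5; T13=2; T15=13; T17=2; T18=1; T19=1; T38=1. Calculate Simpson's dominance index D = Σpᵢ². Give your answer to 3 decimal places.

0.249

Total N = 4+12+31+1+5+2+13+2+1+1+1 = 73, so the proportions are 0.05479, 0.16438, 0.42466, 0.0137, 0.06849, 0.0274, 0.17808, 0.0274, 0.0137, 0.0137, 0.0137 (working shown to 5 dp, full precision carried).
D = 0.05479² + 0.16438² + 0.42466² + 0.0137² + 0.06849² + 0.0274² + 0.17808² + 0.0274² + 0.0137² + 0.0137² + 0.0137² = 0.00300 + 0.02702 + 0.18033 + 0.00019 + 0.00469 + 0.00075 + 0.03171 + 0.00075 + 0.00019 + 0.00019 + 0.00019 = 0.24901.
To 3 decimal places, D = 0.249.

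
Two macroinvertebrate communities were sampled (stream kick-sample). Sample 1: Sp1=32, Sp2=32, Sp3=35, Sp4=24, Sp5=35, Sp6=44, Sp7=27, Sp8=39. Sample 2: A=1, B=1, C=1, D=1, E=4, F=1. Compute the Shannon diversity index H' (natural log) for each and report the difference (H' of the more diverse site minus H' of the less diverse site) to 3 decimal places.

Sample 1: N=268, proportions 0.1194, 0.1194, 0.1306, 0.08955, 0.1306, 0.16418, 0.10075, 0.14552, giving H' = 2.06365 (working shown to 5 dp, full precision carried).
Sample 2: N=9, proportions 0.11111, 0.11111, 0.11111, 0.11111, 0.44444, 0.11111, giving H' = 1.58109.
Difference = |2.06365 − 1.58109| = 0.48256, i.e. 0.483 to 3 decimal places.

0.483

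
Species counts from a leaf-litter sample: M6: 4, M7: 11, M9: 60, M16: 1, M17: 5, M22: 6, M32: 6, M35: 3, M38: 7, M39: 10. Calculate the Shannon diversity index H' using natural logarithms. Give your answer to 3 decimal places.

1.656

Total N = 4+11+60+1+5+6+6+3+7+10 = 113, so the proportions are 0.0354, 0.09735, 0.53097, 0.00885, 0.04425, 0.0531, 0.0531, 0.02655, 0.06195, 0.0885 (working shown to 5 dp, full precision carried).
Each pᵢ ln pᵢ term: 0.0354×(-3.34109)=-0.11827, 0.09735×(-2.32949)=-0.22676, 0.53097×(-0.63304)=-0.33613, 0.00885×(-4.72739)=-0.04184, 0.04425×(-3.11795)=-0.13796, 0.0531×(-2.93563)=-0.15587, 0.0531×(-2.93563)=-0.15587, 0.02655×(-3.62878)=-0.09634, 0.06195×(-2.78148)=-0.17230, 0.0885×(-2.42480)=-0.21458.
Sum = -1.65594, so H' = 1.656.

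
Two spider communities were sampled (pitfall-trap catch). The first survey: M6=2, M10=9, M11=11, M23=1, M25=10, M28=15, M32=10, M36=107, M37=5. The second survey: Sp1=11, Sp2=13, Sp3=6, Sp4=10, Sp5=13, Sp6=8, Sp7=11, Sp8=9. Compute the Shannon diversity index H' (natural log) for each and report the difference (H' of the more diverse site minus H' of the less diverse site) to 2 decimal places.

The first survey: N=170, proportions 0.011765, 0.052941, 0.064706, 0.005882, 0.058824, 0.088235, 0.058824, 0.629412, 0.029412, giving H' = 1.357854 (working shown to 6 dp, full precision carried).
The second survey: N=81, proportions 0.135802, 0.160494, 0.074074, 0.123457, 0.160494, 0.098765, 0.135802, 0.111111, giving H' = 2.053346.
Difference = |1.357854 − 2.053346| = 0.695492, i.e. 0.70 to 2 decimal places.

0.70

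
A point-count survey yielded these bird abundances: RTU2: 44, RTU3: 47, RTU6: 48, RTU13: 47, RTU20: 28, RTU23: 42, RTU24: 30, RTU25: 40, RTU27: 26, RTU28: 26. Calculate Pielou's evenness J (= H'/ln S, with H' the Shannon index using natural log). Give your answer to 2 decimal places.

Total N = 44+47+48+47+28+42+30+40+26+26 = 378, so the proportions are 0.1164, 0.1243, 0.127, 0.1243, 0.0741, 0.1111, 0.0794, 0.1058, 0.0688, 0.0688 (working shown to 4 dp, full precision carried).
H' = −Σ pᵢ ln pᵢ = −((-0.2503) + (-0.2592) + (-0.2621) + (-0.2592) + (-0.1928) + (-0.2441) + (-0.2011) + (-0.2377) + (-0.1841) + (-0.1841)) = 2.2748.
With S = 10 species, ln S = 2.3026, so J = 2.2748/2.3026 = 0.9879, i.e. 0.99 to 2 decimal places.

0.99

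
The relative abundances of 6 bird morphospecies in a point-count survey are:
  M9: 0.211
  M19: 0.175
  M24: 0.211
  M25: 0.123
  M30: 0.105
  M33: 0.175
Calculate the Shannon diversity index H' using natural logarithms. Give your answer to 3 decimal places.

Each pᵢ ln pᵢ term (working shown to 5 dp, full precision carried): 0.211×(-1.55590)=-0.32829, 0.175×(-1.74297)=-0.30502, 0.211×(-1.55590)=-0.32829, 0.123×(-2.09557)=-0.25776, 0.105×(-2.25379)=-0.23665, 0.175×(-1.74297)=-0.30502.
Sum = -1.76103, so H' = 1.761.

1.761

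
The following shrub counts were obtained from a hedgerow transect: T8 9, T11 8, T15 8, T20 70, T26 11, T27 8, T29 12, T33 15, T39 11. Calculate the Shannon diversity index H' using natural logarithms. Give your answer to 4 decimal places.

1.7984

Total N = 9+8+8+70+11+8+12+15+11 = 152, so the proportions are 0.059211, 0.052632, 0.052632, 0.460526, 0.072368, 0.052632, 0.078947, 0.098684, 0.072368 (working shown to 6 dp, full precision carried).
Each pᵢ ln pᵢ term: 0.059211×(-2.826656)=-0.167368, 0.052632×(-2.944439)=-0.154970, 0.052632×(-2.944439)=-0.154970, 0.460526×(-0.775385)=-0.357085, 0.072368×(-2.625985)=-0.190038, 0.052632×(-2.944439)=-0.154970, 0.078947×(-2.538974)=-0.200445, 0.098684×(-2.315830)=-0.228536, 0.072368×(-2.625985)=-0.190038.
Sum = -1.798423, so H' = 1.7984.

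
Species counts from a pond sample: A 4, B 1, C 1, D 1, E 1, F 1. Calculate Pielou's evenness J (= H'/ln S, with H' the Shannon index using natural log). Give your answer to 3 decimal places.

0.882

Total N = 4+1+1+1+1+1 = 9, so the proportions are 0.44444, 0.11111, 0.11111, 0.11111, 0.11111, 0.11111 (working shown to 5 dp, full precision carried).
H' = −Σ pᵢ ln pᵢ = −((-0.36041) + (-0.24414) + (-0.24414) + (-0.24414) + (-0.24414) + (-0.24414)) = 1.58109.
With S = 6 species, ln S = 1.79176, so J = 1.58109/1.79176 = 0.88243, i.e. 0.882 to 3 decimal places.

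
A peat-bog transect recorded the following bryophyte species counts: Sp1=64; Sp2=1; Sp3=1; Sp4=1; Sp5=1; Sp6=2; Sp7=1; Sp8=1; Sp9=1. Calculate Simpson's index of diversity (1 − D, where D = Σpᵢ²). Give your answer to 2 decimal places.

Total N = 64+1+1+1+1+2+1+1+1 = 73, so the proportions are 0.8767, 0.0137, 0.0137, 0.0137, 0.0137, 0.0274, 0.0137, 0.0137, 0.0137 (working shown to 4 dp, full precision carried).
D = 0.8767² + 0.0137² + 0.0137² + 0.0137² + 0.0137² + 0.0274² + 0.0137² + 0.0137² + 0.0137² = 0.7686 + 0.0002 + 0.0002 + 0.0002 + 0.0002 + 0.0008 + 0.0002 + 0.0002 + 0.0002 = 0.7707.
So 1 − D = 0.2293, i.e. 0.23 to 2 decimal places.

0.23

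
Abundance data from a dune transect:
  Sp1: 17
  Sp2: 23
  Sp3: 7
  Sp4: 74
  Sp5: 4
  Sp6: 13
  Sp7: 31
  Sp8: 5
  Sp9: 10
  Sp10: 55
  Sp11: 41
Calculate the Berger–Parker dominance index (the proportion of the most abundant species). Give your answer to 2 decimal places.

Total N = 17+23+7+74+4+13+31+5+10+55+41 = 280, so the proportions are 0.0607, 0.0821, 0.025, 0.2643, 0.0143, 0.0464, 0.1107, 0.0179, 0.0357, 0.1964, 0.1464 (working shown to 4 dp, full precision carried).
The largest proportion is 0.2643, i.e. d = 0.26 to 2 decimal places.

0.26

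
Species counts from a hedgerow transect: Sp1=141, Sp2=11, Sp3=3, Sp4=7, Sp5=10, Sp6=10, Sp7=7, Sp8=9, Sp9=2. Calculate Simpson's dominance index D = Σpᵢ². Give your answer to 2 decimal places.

Total N = 141+11+3+7+10+10+7+9+2 = 200, so the proportions are 0.705, 0.055, 0.015, 0.035, 0.05, 0.05, 0.035, 0.045, 0.01 (working shown to 4 dp, full precision carried).
D = 0.705² + 0.055² + 0.015² + 0.035² + 0.05² + 0.05² + 0.035² + 0.045² + 0.01² = 0.4970 + 0.0030 + 0.0002 + 0.0012 + 0.0025 + 0.0025 + 0.0012 + 0.0020 + 0.0001 = 0.5098.
To 2 decimal places, D = 0.51.

0.51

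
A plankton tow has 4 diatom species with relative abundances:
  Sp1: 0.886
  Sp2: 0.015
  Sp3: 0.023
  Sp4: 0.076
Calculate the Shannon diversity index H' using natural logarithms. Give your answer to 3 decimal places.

0.453

Each pᵢ ln pᵢ term (working shown to 5 dp, full precision carried): 0.886×(-0.12104)=-0.10724, 0.015×(-4.19971)=-0.06300, 0.023×(-3.77226)=-0.08676, 0.076×(-2.57702)=-0.19585.
Sum = -0.45285, so H' = 0.453.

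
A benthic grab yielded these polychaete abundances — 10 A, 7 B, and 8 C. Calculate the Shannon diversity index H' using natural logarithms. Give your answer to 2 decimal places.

1.09

Total N = 10+7+8 = 25, so the proportions are 0.4, 0.28, 0.32 (working shown to 4 dp, full precision carried).
Each pᵢ ln pᵢ term: 0.4×(-0.9163)=-0.3665, 0.28×(-1.2730)=-0.3564, 0.32×(-1.1394)=-0.3646.
Sum = -1.0876, so H' = 1.09.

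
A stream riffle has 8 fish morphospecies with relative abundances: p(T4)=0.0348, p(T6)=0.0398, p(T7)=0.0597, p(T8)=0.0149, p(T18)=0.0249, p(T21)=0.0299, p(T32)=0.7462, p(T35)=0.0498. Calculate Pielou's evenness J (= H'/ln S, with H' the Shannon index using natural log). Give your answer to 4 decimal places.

0.5005

H' = −Σ pᵢ ln pᵢ = −((-0.116863) + (-0.128311) + (-0.168260) + (-0.062675) + (-0.091953) + (-0.104946) + (-0.218459) + (-0.149387)) = 1.040854 (working shown to 6 dp, full precision carried).
With S = 8 species, ln S = 2.079442, so J = 1.040854/2.079442 = 0.500545, i.e. 0.5005 to 4 decimal places.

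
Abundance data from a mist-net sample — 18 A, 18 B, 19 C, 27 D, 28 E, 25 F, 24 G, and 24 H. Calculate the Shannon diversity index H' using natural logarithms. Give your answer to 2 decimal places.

Total N = 18+18+19+27+28+25+24+24 = 183, so the proportions are 0.0984, 0.0984, 0.1038, 0.1475, 0.153, 0.1366, 0.1311, 0.1311 (working shown to 4 dp, full precision carried).
Each pᵢ ln pᵢ term: 0.0984×(-2.3191)=-0.2281, 0.0984×(-2.3191)=-0.2281, 0.1038×(-2.2650)=-0.2352, 0.1475×(-1.9136)=-0.2823, 0.153×(-1.8773)=-0.2872, 0.1366×(-1.9906)=-0.2719, 0.1311×(-2.0314)=-0.2664, 0.1311×(-2.0314)=-0.2664.
Sum = -2.0657, so H' = 2.07.

2.07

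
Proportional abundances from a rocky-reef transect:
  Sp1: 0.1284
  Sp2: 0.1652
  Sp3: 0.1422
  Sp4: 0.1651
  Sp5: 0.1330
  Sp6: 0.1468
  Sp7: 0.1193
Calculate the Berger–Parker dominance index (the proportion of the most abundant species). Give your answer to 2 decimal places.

0.17

The largest proportion is 0.1652, i.e. d = 0.17 to 2 decimal places.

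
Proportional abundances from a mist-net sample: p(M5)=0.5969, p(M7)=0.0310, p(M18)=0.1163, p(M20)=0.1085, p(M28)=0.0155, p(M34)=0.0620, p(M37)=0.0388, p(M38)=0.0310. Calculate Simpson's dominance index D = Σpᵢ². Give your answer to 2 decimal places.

D = 0.5969² + 0.031² + 0.1163² + 0.1085² + 0.0155² + 0.062² + 0.0388² + 0.031² = 0.3563 + 0.0010 + 0.0135 + 0.0118 + 0.0002 + 0.0038 + 0.0015 + 0.0010 = 0.3891 (working shown to 4 dp, full precision carried).
To 2 decimal places, D = 0.39.

0.39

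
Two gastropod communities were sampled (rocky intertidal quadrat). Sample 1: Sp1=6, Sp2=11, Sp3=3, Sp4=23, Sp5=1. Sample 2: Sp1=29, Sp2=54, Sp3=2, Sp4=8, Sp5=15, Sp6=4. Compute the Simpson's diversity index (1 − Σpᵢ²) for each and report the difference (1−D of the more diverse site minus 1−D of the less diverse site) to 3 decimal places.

0.035

Sample 1: N=44, proportions 0.136364, 0.25, 0.068182, 0.522727, 0.022727, giving 1−D = 0.640496 (working shown to 6 dp, full precision carried).
Sample 2: N=112, proportions 0.258929, 0.482143, 0.017857, 0.071429, 0.133929, 0.035714, giving 1−D = 0.675861.
Difference = |0.640496 − 0.675861| = 0.035365, i.e. 0.035 to 3 decimal places.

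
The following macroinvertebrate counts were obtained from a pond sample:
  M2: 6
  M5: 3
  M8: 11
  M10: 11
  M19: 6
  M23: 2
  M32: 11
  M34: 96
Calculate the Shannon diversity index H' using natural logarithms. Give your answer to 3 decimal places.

1.261

Total N = 6+3+11+11+6+2+11+96 = 146, so the proportions are 0.0411, 0.02055, 0.07534, 0.07534, 0.0411, 0.0137, 0.07534, 0.65753 (working shown to 5 dp, full precision carried).
Each pᵢ ln pᵢ term: 0.0411×(-3.19185)=-0.13117, 0.02055×(-3.88499)=-0.07983, 0.07534×(-2.58571)=-0.19481, 0.07534×(-2.58571)=-0.19481, 0.0411×(-3.19185)=-0.13117, 0.0137×(-4.29046)=-0.05877, 0.07534×(-2.58571)=-0.19481, 0.65753×(-0.41926)=-0.27568.
Sum = -1.26106, so H' = 1.261.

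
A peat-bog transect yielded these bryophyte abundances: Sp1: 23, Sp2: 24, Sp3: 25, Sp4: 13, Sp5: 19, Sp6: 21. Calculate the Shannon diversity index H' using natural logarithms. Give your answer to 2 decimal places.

1.77

Total N = 23+24+25+13+19+21 = 125, so the proportions are 0.184, 0.192, 0.2, 0.104, 0.152, 0.168 (working shown to 4 dp, full precision carried).
Each pᵢ ln pᵢ term: 0.184×(-1.6928)=-0.3115, 0.192×(-1.6503)=-0.3168, 0.2×(-1.6094)=-0.3219, 0.104×(-2.2634)=-0.2354, 0.152×(-1.8839)=-0.2863, 0.168×(-1.7838)=-0.2997.
Sum = -1.7716, so H' = 1.77.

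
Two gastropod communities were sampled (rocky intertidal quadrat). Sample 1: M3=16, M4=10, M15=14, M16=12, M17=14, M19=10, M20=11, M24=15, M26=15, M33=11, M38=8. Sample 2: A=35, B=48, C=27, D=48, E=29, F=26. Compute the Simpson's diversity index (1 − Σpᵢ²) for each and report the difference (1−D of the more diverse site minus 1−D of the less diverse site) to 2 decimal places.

0.08

Sample 1: N=136, proportions 0.1176, 0.0735, 0.1029, 0.0882, 0.1029, 0.0735, 0.0809, 0.1103, 0.1103, 0.0809, 0.0588, giving 1−D = 0.9055 (working shown to 4 dp, full precision carried).
Sample 2: N=213, proportions 0.1643, 0.2254, 0.1268, 0.2254, 0.1362, 0.1221, giving 1−D = 0.8219.
Difference = |0.9055 − 0.8219| = 0.0836, i.e. 0.08 to 2 decimal places.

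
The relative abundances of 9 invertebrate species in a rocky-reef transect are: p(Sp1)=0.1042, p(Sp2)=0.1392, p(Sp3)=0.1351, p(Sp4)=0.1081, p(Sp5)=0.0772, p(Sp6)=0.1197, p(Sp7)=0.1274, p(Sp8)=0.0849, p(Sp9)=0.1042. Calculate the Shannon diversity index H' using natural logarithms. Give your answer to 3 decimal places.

Each pᵢ ln pᵢ term (working shown to 5 dp, full precision carried): 0.1042×(-2.26144)=-0.23564, 0.1392×(-1.97184)=-0.27448, 0.1351×(-2.00174)=-0.27044, 0.1081×(-2.22470)=-0.24049, 0.0772×(-2.56136)=-0.19774, 0.1197×(-2.12277)=-0.25410, 0.1274×(-2.06042)=-0.26250, 0.0849×(-2.46628)=-0.20939, 0.1042×(-2.26144)=-0.23564.
Sum = -2.18041, so H' = 2.180.

2.180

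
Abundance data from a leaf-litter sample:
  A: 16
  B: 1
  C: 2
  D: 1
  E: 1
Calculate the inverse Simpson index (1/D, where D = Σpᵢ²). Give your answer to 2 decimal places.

1.68

Total N = 16+1+2+1+1 = 21, so the proportions are 0.7619, 0.04762, 0.09524, 0.04762, 0.04762 (working shown to 5 dp, full precision carried).
D = 0.7619² + 0.04762² + 0.09524² + 0.04762² + 0.04762² = 0.58050 + 0.00227 + 0.00907 + 0.00227 + 0.00227 = 0.59637.
So 1/D = 1.6768, i.e. 1.68 to 2 decimal places.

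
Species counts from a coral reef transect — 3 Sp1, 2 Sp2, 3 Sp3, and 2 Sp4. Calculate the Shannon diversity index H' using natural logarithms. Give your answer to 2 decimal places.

Total N = 3+2+3+2 = 10, so the proportions are 0.3, 0.2, 0.3, 0.2 (working shown to 4 dp, full precision carried).
Each pᵢ ln pᵢ term: 0.3×(-1.2040)=-0.3612, 0.2×(-1.6094)=-0.3219, 0.3×(-1.2040)=-0.3612, 0.2×(-1.6094)=-0.3219.
Sum = -1.3662, so H' = 1.37.

1.37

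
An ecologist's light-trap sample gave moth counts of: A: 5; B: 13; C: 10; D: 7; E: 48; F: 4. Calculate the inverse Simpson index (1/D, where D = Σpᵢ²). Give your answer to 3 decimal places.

Total N = 5+13+10+7+48+4 = 87, so the proportions are 0.057471, 0.149425, 0.114943, 0.08046, 0.551724, 0.045977 (working shown to 6 dp, full precision carried).
D = 0.057471² + 0.149425² + 0.114943² + 0.08046² + 0.551724² + 0.045977² = 0.003303 + 0.022328 + 0.013212 + 0.006474 + 0.304400 + 0.002114 = 0.351830.
So 1/D = 2.84228, i.e. 2.842 to 3 decimal places.

2.842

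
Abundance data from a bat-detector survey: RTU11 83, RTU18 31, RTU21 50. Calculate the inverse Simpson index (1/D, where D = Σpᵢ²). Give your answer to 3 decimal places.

Total N = 83+31+50 = 164, so the proportions are 0.506098, 0.189024, 0.304878 (working shown to 6 dp, full precision carried).
D = 0.506098² + 0.189024² + 0.304878² = 0.256135 + 0.035730 + 0.092951 = 0.384816.
So 1/D = 2.59865, i.e. 2.599 to 3 decimal places.

2.599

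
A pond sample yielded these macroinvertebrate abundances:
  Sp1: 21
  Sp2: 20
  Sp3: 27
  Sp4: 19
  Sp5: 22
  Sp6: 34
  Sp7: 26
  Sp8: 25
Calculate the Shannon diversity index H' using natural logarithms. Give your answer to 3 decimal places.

2.062

Total N = 21+20+27+19+22+34+26+25 = 194, so the proportions are 0.10825, 0.10309, 0.13918, 0.09794, 0.1134, 0.17526, 0.13402, 0.12887 (working shown to 5 dp, full precision carried).
Each pᵢ ln pᵢ term: 0.10825×(-2.22334)=-0.24067, 0.10309×(-2.27213)=-0.23424, 0.13918×(-1.97202)=-0.27446, 0.09794×(-2.32342)=-0.22755, 0.1134×(-2.17682)=-0.24686, 0.17526×(-1.74150)=-0.30521, 0.13402×(-2.00976)=-0.26935, 0.12887×(-2.04898)=-0.26404.
Sum = -2.06238, so H' = 2.062.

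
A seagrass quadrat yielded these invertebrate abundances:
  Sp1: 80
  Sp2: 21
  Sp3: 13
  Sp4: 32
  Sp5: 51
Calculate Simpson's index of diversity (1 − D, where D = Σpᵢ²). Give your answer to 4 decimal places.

0.7260

Total N = 80+21+13+32+51 = 197, so the proportions are 0.406091, 0.106599, 0.06599, 0.162437, 0.258883 (working shown to 6 dp, full precision carried).
D = 0.406091² + 0.106599² + 0.06599² + 0.162437² + 0.258883² = 0.164910 + 0.011363 + 0.004355 + 0.026386 + 0.067021 = 0.274034.
So 1 − D = 0.725966, i.e. 0.7260 to 4 decimal places.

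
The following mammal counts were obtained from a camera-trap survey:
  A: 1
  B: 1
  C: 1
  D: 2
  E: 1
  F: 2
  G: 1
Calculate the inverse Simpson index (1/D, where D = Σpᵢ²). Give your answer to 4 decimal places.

6.2308

Total N = 1+1+1+2+1+2+1 = 9, so the proportions are 0.11111111, 0.11111111, 0.11111111, 0.22222222, 0.11111111, 0.22222222, 0.11111111 (working shown to 8 dp, full precision carried).
D = 0.11111111² + 0.11111111² + 0.11111111² + 0.22222222² + 0.11111111² + 0.22222222² + 0.11111111² = 0.01234568 + 0.01234568 + 0.01234568 + 0.04938272 + 0.01234568 + 0.04938272 + 0.01234568 = 0.16049383.
So 1/D = 6.230769, i.e. 6.2308 to 4 decimal places.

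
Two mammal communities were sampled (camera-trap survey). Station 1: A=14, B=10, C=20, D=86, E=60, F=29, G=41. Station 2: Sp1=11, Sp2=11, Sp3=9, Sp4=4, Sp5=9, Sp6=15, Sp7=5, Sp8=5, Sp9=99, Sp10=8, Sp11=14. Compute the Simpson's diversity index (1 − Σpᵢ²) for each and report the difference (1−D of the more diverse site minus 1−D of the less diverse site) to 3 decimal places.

Station 1: N=260, proportions 0.05385, 0.03846, 0.07692, 0.33077, 0.23077, 0.11154, 0.15769, giving 1−D = 0.78973 (working shown to 5 dp, full precision carried).
Station 2: N=190, proportions 0.05789, 0.05789, 0.04737, 0.02105, 0.04737, 0.07895, 0.02632, 0.02632, 0.52105, 0.04211, 0.07368, giving 1−D = 0.70205.
Difference = |0.78973 − 0.70205| = 0.08768, i.e. 0.088 to 3 decimal places.

0.088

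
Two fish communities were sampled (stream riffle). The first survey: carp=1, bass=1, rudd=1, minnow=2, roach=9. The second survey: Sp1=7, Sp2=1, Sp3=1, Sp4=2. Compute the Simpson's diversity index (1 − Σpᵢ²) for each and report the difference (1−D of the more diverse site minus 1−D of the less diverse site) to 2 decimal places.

The first survey: N=14, proportions 0.07143, 0.07143, 0.07143, 0.14286, 0.64286, giving 1−D = 0.55102 (working shown to 5 dp, full precision carried).
The second survey: N=11, proportions 0.63636, 0.09091, 0.09091, 0.18182, giving 1−D = 0.54545.
Difference = |0.55102 − 0.54545| = 0.00557, i.e. 0.01 to 2 decimal places.

0.01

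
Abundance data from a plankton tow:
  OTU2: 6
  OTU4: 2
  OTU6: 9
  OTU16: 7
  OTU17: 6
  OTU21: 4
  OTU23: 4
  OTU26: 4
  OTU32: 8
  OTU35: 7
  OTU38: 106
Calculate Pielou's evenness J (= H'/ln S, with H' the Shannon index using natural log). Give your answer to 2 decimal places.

Total N = 6+2+9+7+6+4+4+4+8+7+106 = 163, so the proportions are 0.0368, 0.0123, 0.0552, 0.0429, 0.0368, 0.0245, 0.0245, 0.0245, 0.0491, 0.0429, 0.6503 (working shown to 4 dp, full precision carried).
H' = −Σ pᵢ ln pᵢ = −((-0.1215) + (-0.0540) + (-0.1599) + (-0.1352) + (-0.1215) + (-0.0910) + (-0.0910) + (-0.0910) + (-0.1479) + (-0.1352) + (-0.2798)) = 1.4281.
With S = 11 species, ln S = 2.3979, so J = 1.4281/2.3979 = 0.5956, i.e. 0.60 to 2 decimal places.

0.60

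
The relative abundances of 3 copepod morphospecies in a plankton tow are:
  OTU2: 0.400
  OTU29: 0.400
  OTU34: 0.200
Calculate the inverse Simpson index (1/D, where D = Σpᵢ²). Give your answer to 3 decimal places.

D = 0.4² + 0.4² + 0.2² = 0.160000 + 0.160000 + 0.040000 = 0.360000 (working shown to 6 dp, full precision carried).
So 1/D = 2.77778, i.e. 2.778 to 3 decimal places.

2.778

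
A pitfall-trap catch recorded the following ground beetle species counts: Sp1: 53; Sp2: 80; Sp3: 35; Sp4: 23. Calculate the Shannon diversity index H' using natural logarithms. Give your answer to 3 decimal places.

1.286

Total N = 53+80+35+23 = 191, so the proportions are 0.27749, 0.41885, 0.18325, 0.12042 (working shown to 5 dp, full precision carried).
Each pᵢ ln pᵢ term: 0.27749×(-1.28198)=-0.35573, 0.41885×(-0.87025)=-0.36450, 0.18325×(-1.69693)=-0.31095, 0.12042×(-2.11678)=-0.25490.
Sum = -1.28609, so H' = 1.286.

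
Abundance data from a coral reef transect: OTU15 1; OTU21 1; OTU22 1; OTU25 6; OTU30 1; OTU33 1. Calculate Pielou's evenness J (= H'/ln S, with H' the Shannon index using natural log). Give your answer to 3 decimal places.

Total N = 1+1+1+6+1+1 = 11, so the proportions are 0.09091, 0.09091, 0.09091, 0.54545, 0.09091, 0.09091 (working shown to 5 dp, full precision carried).
H' = −Σ pᵢ ln pᵢ = −((-0.21799) + (-0.21799) + (-0.21799) + (-0.33062) + (-0.21799) + (-0.21799)) = 1.42057.
With S = 6 species, ln S = 1.79176, so J = 1.42057/1.79176 = 0.79284, i.e. 0.793 to 3 decimal places.

0.793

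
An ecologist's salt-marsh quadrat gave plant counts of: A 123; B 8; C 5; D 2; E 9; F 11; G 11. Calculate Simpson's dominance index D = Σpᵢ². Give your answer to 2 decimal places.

Total N = 123+8+5+2+9+11+11 = 169, so the proportions are 0.7278, 0.0473, 0.0296, 0.0118, 0.0533, 0.0651, 0.0651 (working shown to 4 dp, full precision carried).
D = 0.7278² + 0.0473² + 0.0296² + 0.0118² + 0.0533² + 0.0651² + 0.0651² = 0.5297 + 0.0022 + 0.0009 + 0.0001 + 0.0028 + 0.0042 + 0.0042 = 0.5443.
To 2 decimal places, D = 0.54.

0.54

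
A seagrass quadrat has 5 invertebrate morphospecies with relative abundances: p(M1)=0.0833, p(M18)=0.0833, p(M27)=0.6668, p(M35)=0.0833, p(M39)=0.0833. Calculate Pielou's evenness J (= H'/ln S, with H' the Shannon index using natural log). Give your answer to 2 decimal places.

H' = −Σ pᵢ ln pᵢ = −((-0.2070) + (-0.2070) + (-0.2702) + (-0.2070) + (-0.2070)) = 1.0983 (working shown to 4 dp, full precision carried).
With S = 5 species, ln S = 1.6094, so J = 1.0983/1.6094 = 0.6824, i.e. 0.68 to 2 decimal places.

0.68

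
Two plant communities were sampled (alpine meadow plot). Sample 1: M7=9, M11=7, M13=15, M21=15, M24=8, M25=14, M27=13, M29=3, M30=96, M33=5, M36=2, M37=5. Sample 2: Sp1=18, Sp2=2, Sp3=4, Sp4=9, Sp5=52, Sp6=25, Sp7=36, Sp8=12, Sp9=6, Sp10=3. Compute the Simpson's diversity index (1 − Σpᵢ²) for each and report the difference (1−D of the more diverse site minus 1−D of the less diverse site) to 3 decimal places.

0.091

Sample 1: N=192, proportions 0.04688, 0.03646, 0.07812, 0.07812, 0.04167, 0.07292, 0.06771, 0.01562, 0.5, 0.02604, 0.01042, 0.02604, giving 1−D = 0.72092 (working shown to 5 dp, full precision carried).
Sample 2: N=167, proportions 0.10778, 0.01198, 0.02395, 0.05389, 0.31138, 0.1497, 0.21557, 0.07186, 0.03593, 0.01796, giving 1−D = 0.81215.
Difference = |0.72092 − 0.81215| = 0.09123, i.e. 0.091 to 3 decimal places.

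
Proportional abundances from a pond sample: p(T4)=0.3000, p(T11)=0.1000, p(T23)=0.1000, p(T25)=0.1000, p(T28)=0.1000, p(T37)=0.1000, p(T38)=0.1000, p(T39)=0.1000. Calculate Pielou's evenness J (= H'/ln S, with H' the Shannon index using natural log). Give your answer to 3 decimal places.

H' = −Σ pᵢ ln pᵢ = −((-0.36119) + (-0.23026) + (-0.23026) + (-0.23026) + (-0.23026) + (-0.23026) + (-0.23026) + (-0.23026)) = 1.97300 (working shown to 5 dp, full precision carried).
With S = 8 species, ln S = 2.07944, so J = 1.97300/2.07944 = 0.94881, i.e. 0.949 to 3 decimal places.

0.949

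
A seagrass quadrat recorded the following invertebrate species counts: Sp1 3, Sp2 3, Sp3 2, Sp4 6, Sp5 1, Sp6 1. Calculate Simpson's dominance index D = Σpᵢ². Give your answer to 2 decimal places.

0.23

Total N = 3+3+2+6+1+1 = 16, so the proportions are 0.1875, 0.1875, 0.125, 0.375, 0.0625, 0.0625 (working shown to 4 dp, full precision carried).
D = 0.1875² + 0.1875² + 0.125² + 0.375² + 0.0625² + 0.0625² = 0.0352 + 0.0352 + 0.0156 + 0.1406 + 0.0039 + 0.0039 = 0.2344.
To 2 decimal places, D = 0.23.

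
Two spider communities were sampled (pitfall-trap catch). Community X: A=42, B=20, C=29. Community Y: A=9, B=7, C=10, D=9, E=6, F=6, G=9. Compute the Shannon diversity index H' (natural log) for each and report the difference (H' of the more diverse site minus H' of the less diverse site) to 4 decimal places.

0.8733

Community X: N=91, proportions 0.461538, 0.21978, 0.318681, giving H' = 1.054284 (working shown to 6 dp, full precision carried).
Community Y: N=56, proportions 0.160714, 0.125, 0.178571, 0.160714, 0.107143, 0.107143, 0.160714, giving H' = 1.927612.
Difference = |1.054284 − 1.927612| = 0.873328, i.e. 0.8733 to 4 decimal places.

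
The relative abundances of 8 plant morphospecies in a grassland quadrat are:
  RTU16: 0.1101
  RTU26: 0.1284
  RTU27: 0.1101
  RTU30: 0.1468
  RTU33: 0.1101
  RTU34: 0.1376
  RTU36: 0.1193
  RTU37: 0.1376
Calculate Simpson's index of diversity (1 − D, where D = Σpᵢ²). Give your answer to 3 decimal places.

D = 0.1101² + 0.1284² + 0.1101² + 0.1468² + 0.1101² + 0.1376² + 0.1193² + 0.1376² = 0.012122 + 0.016487 + 0.012122 + 0.021550 + 0.012122 + 0.018934 + 0.014232 + 0.018934 = 0.126503 (working shown to 6 dp, full precision carried).
So 1 − D = 0.873497, i.e. 0.873 to 3 decimal places.

0.873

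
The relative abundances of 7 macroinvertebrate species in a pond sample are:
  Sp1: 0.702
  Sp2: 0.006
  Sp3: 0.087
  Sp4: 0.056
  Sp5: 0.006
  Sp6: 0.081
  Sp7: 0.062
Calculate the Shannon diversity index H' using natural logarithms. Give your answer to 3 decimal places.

Each pᵢ ln pᵢ term (working shown to 5 dp, full precision carried): 0.702×(-0.35382)=-0.24838, 0.006×(-5.11600)=-0.03070, 0.087×(-2.44185)=-0.21244, 0.056×(-2.88240)=-0.16141, 0.006×(-5.11600)=-0.03070, 0.081×(-2.51331)=-0.20358, 0.062×(-2.78062)=-0.17240.
Sum = -1.05961, so H' = 1.060.

1.060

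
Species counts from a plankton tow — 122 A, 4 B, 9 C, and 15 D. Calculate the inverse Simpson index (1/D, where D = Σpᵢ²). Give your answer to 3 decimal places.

1.480

Total N = 122+4+9+15 = 150, so the proportions are 0.813333, 0.026667, 0.06, 0.1 (working shown to 6 dp, full precision carried).
D = 0.813333² + 0.026667² + 0.06² + 0.1² = 0.661511 + 0.000711 + 0.003600 + 0.010000 = 0.675822.
So 1/D = 1.47968, i.e. 1.480 to 3 decimal places.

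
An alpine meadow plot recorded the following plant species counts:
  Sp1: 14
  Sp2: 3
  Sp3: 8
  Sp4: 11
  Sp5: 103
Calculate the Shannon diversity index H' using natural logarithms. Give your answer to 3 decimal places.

Total N = 14+3+8+11+103 = 139, so the proportions are 0.10072, 0.02158, 0.05755, 0.07914, 0.74101 (working shown to 5 dp, full precision carried).
Each pᵢ ln pᵢ term: 0.10072×(-2.29542)=-0.23119, 0.02158×(-3.83586)=-0.08279, 0.05755×(-2.85503)=-0.16432, 0.07914×(-2.53658)=-0.20074, 0.74101×(-0.29974)=-0.22211.
Sum = -0.90115, so H' = 0.901.

0.901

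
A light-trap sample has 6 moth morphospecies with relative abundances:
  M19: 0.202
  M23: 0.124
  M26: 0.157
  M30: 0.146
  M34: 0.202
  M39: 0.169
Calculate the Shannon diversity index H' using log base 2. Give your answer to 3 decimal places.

Each pᵢ log₂ pᵢ term (working shown to 5 dp, full precision carried): 0.202×(-2.30757)=-0.46613, 0.124×(-3.01159)=-0.37344, 0.157×(-2.67116)=-0.41937, 0.146×(-2.77596)=-0.40529, 0.202×(-2.30757)=-0.46613, 0.169×(-2.56490)=-0.43347.
Sum = -2.56383, so H' = 2.564.

2.564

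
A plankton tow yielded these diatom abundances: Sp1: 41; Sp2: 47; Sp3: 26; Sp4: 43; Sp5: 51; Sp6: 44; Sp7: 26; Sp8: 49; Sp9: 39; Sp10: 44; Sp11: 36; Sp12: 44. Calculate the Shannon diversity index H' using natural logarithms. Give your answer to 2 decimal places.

Total N = 41+47+26+43+51+44+26+49+39+44+36+44 = 490, so the proportions are 0.0837, 0.0959, 0.0531, 0.0878, 0.1041, 0.0898, 0.0531, 0.1, 0.0796, 0.0898, 0.0735, 0.0898 (working shown to 4 dp, full precision carried).
Each pᵢ ln pᵢ term: 0.0837×(-2.4808)=-0.2076, 0.0959×(-2.3443)=-0.2249, 0.0531×(-2.9363)=-0.1558, 0.0878×(-2.4332)=-0.2135, 0.1041×(-2.2626)=-0.2355, 0.0898×(-2.4102)=-0.2164, 0.0531×(-2.9363)=-0.1558, 0.1×(-2.3026)=-0.2303, 0.0796×(-2.5308)=-0.2014, 0.0898×(-2.4102)=-0.2164, 0.0735×(-2.6109)=-0.1918, 0.0898×(-2.4102)=-0.2164.
Sum = -2.4659, so H' = 2.47.

2.47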